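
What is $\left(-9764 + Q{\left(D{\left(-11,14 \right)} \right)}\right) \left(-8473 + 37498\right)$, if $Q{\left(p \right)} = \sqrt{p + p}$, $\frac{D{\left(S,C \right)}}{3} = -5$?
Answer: $-283400100 + 29025 i \sqrt{30} \approx -2.834 \cdot 10^{8} + 1.5898 \cdot 10^{5} i$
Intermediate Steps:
$D{\left(S,C \right)} = -15$ ($D{\left(S,C \right)} = 3 \left(-5\right) = -15$)
$Q{\left(p \right)} = \sqrt{2} \sqrt{p}$ ($Q{\left(p \right)} = \sqrt{2 p} = \sqrt{2} \sqrt{p}$)
$\left(-9764 + Q{\left(D{\left(-11,14 \right)} \right)}\right) \left(-8473 + 37498\right) = \left(-9764 + \sqrt{2} \sqrt{-15}\right) \left(-8473 + 37498\right) = \left(-9764 + \sqrt{2} i \sqrt{15}\right) 29025 = \left(-9764 + i \sqrt{30}\right) 29025 = -283400100 + 29025 i \sqrt{30}$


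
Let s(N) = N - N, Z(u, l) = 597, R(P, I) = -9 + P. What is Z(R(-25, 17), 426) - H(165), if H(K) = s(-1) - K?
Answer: 762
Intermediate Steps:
s(N) = 0
H(K) = -K (H(K) = 0 - K = -K)
Z(R(-25, 17), 426) - H(165) = 597 - (-1)*165 = 597 - 1*(-165) = 597 + 165 = 762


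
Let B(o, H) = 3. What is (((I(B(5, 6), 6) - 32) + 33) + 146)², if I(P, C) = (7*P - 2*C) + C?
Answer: 26244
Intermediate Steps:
I(P, C) = -C + 7*P (I(P, C) = (-2*C + 7*P) + C = -C + 7*P)
(((I(B(5, 6), 6) - 32) + 33) + 146)² = ((((-1*6 + 7*3) - 32) + 33) + 146)² = ((((-6 + 21) - 32) + 33) + 146)² = (((15 - 32) + 33) + 146)² = ((-17 + 33) + 146)² = (16 + 146)² = 162² = 26244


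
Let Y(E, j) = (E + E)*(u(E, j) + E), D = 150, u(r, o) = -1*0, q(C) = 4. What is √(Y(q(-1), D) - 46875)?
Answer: I*√46843 ≈ 216.43*I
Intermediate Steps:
u(r, o) = 0
Y(E, j) = 2*E² (Y(E, j) = (E + E)*(0 + E) = (2*E)*E = 2*E²)
√(Y(q(-1), D) - 46875) = √(2*4² - 46875) = √(2*16 - 46875) = √(32 - 46875) = √(-46843) = I*√46843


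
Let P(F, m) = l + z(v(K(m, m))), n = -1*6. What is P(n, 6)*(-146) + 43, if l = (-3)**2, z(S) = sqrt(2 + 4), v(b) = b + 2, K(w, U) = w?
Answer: -1271 - 146*sqrt(6) ≈ -1628.6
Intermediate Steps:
v(b) = 2 + b
n = -6
z(S) = sqrt(6)
l = 9
P(F, m) = 9 + sqrt(6)
P(n, 6)*(-146) + 43 = (9 + sqrt(6))*(-146) + 43 = (-1314 - 146*sqrt(6)) + 43 = -1271 - 146*sqrt(6)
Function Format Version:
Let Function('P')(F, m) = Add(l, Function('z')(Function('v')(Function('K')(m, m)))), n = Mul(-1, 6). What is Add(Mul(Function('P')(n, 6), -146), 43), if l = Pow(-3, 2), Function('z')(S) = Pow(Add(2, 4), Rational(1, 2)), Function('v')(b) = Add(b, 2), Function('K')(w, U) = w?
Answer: Add(-1271, Mul(-146, Pow(6, Rational(1, 2)))) ≈ -1628.6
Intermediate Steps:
Function('v')(b) = Add(2, b)
n = -6
Function('z')(S) = Pow(6, Rational(1, 2))
l = 9
Function('P')(F, m) = Add(9, Pow(6, Rational(1, 2)))
Add(Mul(Function('P')(n, 6), -146), 43) = Add(Mul(Add(9, Pow(6, Rational(1, 2))), -146), 43) = Add(Add(-1314, Mul(-146, Pow(6, Rational(1, 2)))), 43) = Add(-1271, Mul(-146, Pow(6, Rational(1, 2))))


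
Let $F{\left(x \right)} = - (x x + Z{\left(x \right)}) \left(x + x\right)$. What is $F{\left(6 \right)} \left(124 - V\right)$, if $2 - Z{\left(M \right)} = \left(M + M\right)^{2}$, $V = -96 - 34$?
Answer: $323088$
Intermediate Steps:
$V = -130$
$Z{\left(M \right)} = 2 - 4 M^{2}$ ($Z{\left(M \right)} = 2 - \left(M + M\right)^{2} = 2 - \left(2 M\right)^{2} = 2 - 4 M^{2}$)
$F{\left(x \right)} = 2 x \left(-2 + 3 x^{2}\right)$ ($F{\left(x \right)} = - (x x - \left(-2 + 4 x^{2}\right)) \left(x + x\right) = - (x^{2} - \left(-2 + 4 x^{2}\right)) 2 x = - (2 - 3 x^{2}) 2 x = \left(-2 + 3 x^{2}\right) 2 x = 2 x \left(-2 + 3 x^{2}\right)$)
$F{\left(6 \right)} \left(124 - V\right) = \left(\left(-4\right) 6 + 6 \cdot 6^{3}\right) \left(124 - -130\right) = \left(-24 + 6 \cdot 216\right) \left(124 + 130\right) = \left(-24 + 1296\right) 254 = 1272 \cdot 254 = 323088$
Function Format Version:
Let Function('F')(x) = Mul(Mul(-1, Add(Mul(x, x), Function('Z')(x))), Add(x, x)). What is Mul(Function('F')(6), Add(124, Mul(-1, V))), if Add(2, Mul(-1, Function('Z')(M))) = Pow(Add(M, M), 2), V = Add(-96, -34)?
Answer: 323088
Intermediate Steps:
V = -130
Function('Z')(M) = Add(2, Mul(-4, Pow(M, 2))) (Function('Z')(M) = Add(2, Mul(-1, Pow(Add(M, M), 2))) = Add(2, Mul(-1, Pow(Mul(2, M), 2))) = Add(2, Mul(-1, Mul(4, Pow(M, 2)))) = Add(2, Mul(-4, Pow(M, 2))))
Function('F')(x) = Mul(2, x, Add(-2, Mul(3, Pow(x, 2)))) (Function('F')(x) = Mul(Mul(-1, Add(Mul(x, x), Add(2, Mul(-4, Pow(x, 2))))), Add(x, x)) = Mul(Mul(-1, Add(Pow(x, 2), Add(2, Mul(-4, Pow(x, 2))))), Mul(2, x)) = Mul(Mul(-1, Add(2, Mul(-3, Pow(x, 2)))), Mul(2, x)) = Mul(Add(-2, Mul(3, Pow(x, 2))), Mul(2, x)) = Mul(2, x, Add(-2, Mul(3, Pow(x, 2)))))
Mul(Function('F')(6), Add(124, Mul(-1, V))) = Mul(Add(Mul(-4, 6), Mul(6, Pow(6, 3))), Add(124, Mul(-1, -130))) = Mul(Add(-24, Mul(6, 216)), Add(124, 130)) = Mul(Add(-24, 1296), 254) = Mul(1272, 254) = 323088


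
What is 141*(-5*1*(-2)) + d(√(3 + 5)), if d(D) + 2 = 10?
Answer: 1418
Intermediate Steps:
d(D) = 8 (d(D) = -2 + 10 = 8)
141*(-5*1*(-2)) + d(√(3 + 5)) = 141*(-5*1*(-2)) + 8 = 141*(-5*(-2)) + 8 = 141*10 + 8 = 1410 + 8 = 1418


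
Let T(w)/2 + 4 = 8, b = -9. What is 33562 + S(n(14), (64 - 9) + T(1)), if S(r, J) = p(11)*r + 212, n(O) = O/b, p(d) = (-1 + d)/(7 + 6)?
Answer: 3951418/117 ≈ 33773.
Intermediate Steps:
p(d) = -1/13 + d/13 (p(d) = (-1 + d)/13 = (-1 + d)*(1/13) = -1/13 + d/13)
T(w) = 8 (T(w) = -8 + 2*8 = -8 + 16 = 8)
n(O) = -O/9 (n(O) = O/(-9) = O*(-1/9) = -O/9)
S(r, J) = 212 + 10*r/13 (S(r, J) = (-1/13 + (1/13)*11)*r + 212 = (-1/13 + 11/13)*r + 212 = 10*r/13 + 212 = 212 + 10*r/13)
33562 + S(n(14), (64 - 9) + T(1)) = 33562 + (212 + 10*(-1/9*14)/13) = 33562 + (212 + (10/13)*(-14/9)) = 33562 + (212 - 140/117) = 33562 + 24664/117 = 3951418/117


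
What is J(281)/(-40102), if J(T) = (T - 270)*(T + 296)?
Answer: -6347/40102 ≈ -0.15827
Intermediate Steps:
J(T) = (-270 + T)*(296 + T)
J(281)/(-40102) = (-79920 + 281**2 + 26*281)/(-40102) = (-79920 + 78961 + 7306)*(-1/40102) = 6347*(-1/40102) = -6347/40102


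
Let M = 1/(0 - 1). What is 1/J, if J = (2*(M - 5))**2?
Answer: 1/144 ≈ 0.0069444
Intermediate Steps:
M = -1 (M = 1/(-1) = -1)
J = 144 (J = (2*(-1 - 5))**2 = (2*(-6))**2 = (-12)**2 = 144)
1/J = 1/144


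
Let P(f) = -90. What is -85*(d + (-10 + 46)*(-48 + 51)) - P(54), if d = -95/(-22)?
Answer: -208055/22 ≈ -9457.0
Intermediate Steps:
d = 95/22 (d = -95*(-1/22) = 95/22 ≈ 4.3182)
-85*(d + (-10 + 46)*(-48 + 51)) - P(54) = -85*(95/22 + (-10 + 46)*(-48 + 51)) - 1*(-90) = -85*(95/22 + 36*3) + 90 = -85*(95/22 + 108) + 90 = -85*2471/22 + 90 = -210035/22 + 90 = -208055/22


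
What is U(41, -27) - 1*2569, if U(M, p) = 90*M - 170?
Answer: 951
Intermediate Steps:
U(M, p) = -170 + 90*M
U(41, -27) - 1*2569 = (-170 + 90*41) - 1*2569 = (-170 + 3690) - 2569 = 3520 - 2569 = 951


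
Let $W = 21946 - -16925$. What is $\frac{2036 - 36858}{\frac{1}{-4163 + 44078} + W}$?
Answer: $- \frac{694960065}{775767983} \approx -0.89583$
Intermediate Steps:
$W = 38871$ ($W = 21946 + 16925 = 38871$)
$\frac{2036 - 36858}{\frac{1}{-4163 + 44078} + W} = \frac{2036 - 36858}{\frac{1}{-4163 + 44078} + 38871} = - \frac{34822}{\frac{1}{39915} + 38871} = - \frac{34822}{\frac{1551535966}{39915}} = \left(-34822\right) \frac{39915}{1551535966} = - \frac{694960065}{775767983}$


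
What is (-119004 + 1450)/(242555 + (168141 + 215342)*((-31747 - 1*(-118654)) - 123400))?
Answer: 58777/6997101282 ≈ 8.4002e-6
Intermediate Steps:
(-119004 + 1450)/(242555 + (168141 + 215342)*((-31747 - 1*(-118654)) - 123400)) = -117554/(242555 + 383483*((-31747 + 118654) - 123400)) = -117554/(242555 + 383483*(86907 - 123400)) = -117554/(242555 + 383483*(-36493)) = -117554/(242555 - 13994445119) = -117554/(-13994202564) = -117554*(-1/13994202564) = 58777/6997101282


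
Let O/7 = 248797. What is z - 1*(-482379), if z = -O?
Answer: -1259200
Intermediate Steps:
O = 1741579 (O = 7*248797 = 1741579)
z = -1741579 (z = -1*1741579 = -1741579)
z - 1*(-482379) = -1741579 - 1*(-482379) = -1741579 + 482379 = -1259200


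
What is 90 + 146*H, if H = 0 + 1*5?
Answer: 820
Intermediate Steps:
H = 5 (H = 0 + 5 = 5)
90 + 146*H = 90 + 146*5 = 90 + 730 = 820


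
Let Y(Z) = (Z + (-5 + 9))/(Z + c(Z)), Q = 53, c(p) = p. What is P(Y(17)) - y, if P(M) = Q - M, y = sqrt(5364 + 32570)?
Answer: 1781/34 - sqrt(37934) ≈ -142.38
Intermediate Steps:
Y(Z) = (4 + Z)/(2*Z) (Y(Z) = (Z + (-5 + 9))/(Z + Z) = (Z + 4)/((2*Z)) = (4 + Z)*(1/(2*Z)) = (4 + Z)/(2*Z))
y = sqrt(37934) ≈ 194.77
P(M) = 53 - M
P(Y(17)) - y = (53 - (4 + 17)/(2*17)) - sqrt(37934) = (53 - 21/(2*17)) - sqrt(37934) = (53 - 1*21/34) - sqrt(37934) = (53 - 21/34) - sqrt(37934) = 1781/34 - sqrt(37934)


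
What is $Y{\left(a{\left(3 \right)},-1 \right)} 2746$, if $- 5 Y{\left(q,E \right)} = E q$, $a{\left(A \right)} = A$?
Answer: $\frac{8238}{5} \approx 1647.6$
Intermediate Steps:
$Y{\left(q,E \right)} = - \frac{E q}{5}$
$Y{\left(a{\left(3 \right)},-1 \right)} 2746 = \left(- \frac{1}{5}\right) \left(-1\right) 3 \cdot 2746 = \frac{3}{5} \cdot 2746 = \frac{8238}{5}$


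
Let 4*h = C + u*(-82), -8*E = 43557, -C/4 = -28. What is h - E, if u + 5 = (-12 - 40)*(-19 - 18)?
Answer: -270935/8 ≈ -33867.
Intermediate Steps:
C = 112 (C = -4*(-28) = 112)
u = 1919 (u = -5 + (-12 - 40)*(-19 - 18) = -5 - 52*(-37) = -5 + 1924 = 1919)
E = -43557/8 (E = -1/8*43557 = -43557/8 ≈ -5444.6)
h = -78623/2 (h = (112 + 1919*(-82))/4 = (112 - 157358)/4 = (1/4)*(-157246) = -78623/2 ≈ -39312.)
h - E = -78623/2 - 1*(-43557/8) = -78623/2 + 43557/8 = -270935/8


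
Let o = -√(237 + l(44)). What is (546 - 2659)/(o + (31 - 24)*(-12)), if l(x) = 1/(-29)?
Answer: 1286817/49438 - 2113*√49822/98876 ≈ 21.259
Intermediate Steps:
l(x) = -1/29
o = -2*√49822/29 (o = -√(237 - 1/29) = -√(6872/29) = -2*√49822/29 ≈ -15.394)
(546 - 2659)/(o + (31 - 24)*(-12)) = (546 - 2659)/(-2*√49822/29 + (31 - 24)*(-12)) = -2113/(-2*√49822/29 + 7*(-12)) = -2113/(-2*√49822/29 - 84) = -2113/(-84 - 2*√49822/29)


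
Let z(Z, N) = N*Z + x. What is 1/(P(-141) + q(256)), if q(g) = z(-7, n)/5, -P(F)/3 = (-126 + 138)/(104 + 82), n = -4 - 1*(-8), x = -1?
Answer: -155/929 ≈ -0.16685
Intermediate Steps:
n = 4 (n = -4 + 8 = 4)
z(Z, N) = -1 + N*Z (z(Z, N) = N*Z - 1 = -1 + N*Z)
P(F) = -6/31 (P(F) = -3*(-126 + 138)/(104 + 82) = -36/186 = -3*2/31 = -6/31)
q(g) = -29/5 (q(g) = (-1 + 4*(-7))/5 = (-1 - 28)*(⅕) = -29*⅕ = -29/5)
1/(P(-141) + q(256)) = 1/(-6/31 - 29/5) = 1/(-929/155) = -155/929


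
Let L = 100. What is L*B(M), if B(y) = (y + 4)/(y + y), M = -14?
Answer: 250/7 ≈ 35.714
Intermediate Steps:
B(y) = (4 + y)/(2*y) (B(y) = (4 + y)/((2*y)) = (4 + y)*(1/(2*y)) = (4 + y)/(2*y))
L*B(M) = 100*((½)*(4 - 14)/(-14)) = 100*((½)*(-1/14)*(-10)) = 100*(5/14) = 250/7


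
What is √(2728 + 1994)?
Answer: √4722 ≈ 68.717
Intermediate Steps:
√(2728 + 1994) = √4722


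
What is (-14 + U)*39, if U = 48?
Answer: 1326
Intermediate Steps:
(-14 + U)*39 = (-14 + 48)*39 = 34*39 = 1326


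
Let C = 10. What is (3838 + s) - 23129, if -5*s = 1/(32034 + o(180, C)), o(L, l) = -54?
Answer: -3084630901/159900 ≈ -19291.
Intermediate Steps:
s = -1/159900 (s = -1/(5*(32034 - 54)) = -⅕/31980 = -⅕*1/31980 = -1/159900 ≈ -6.2539e-6)
(3838 + s) - 23129 = (3838 - 1/159900) - 23129 = 613696199/159900 - 23129 = -3084630901/159900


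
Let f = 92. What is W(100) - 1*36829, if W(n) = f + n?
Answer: -36637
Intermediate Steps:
W(n) = 92 + n
W(100) - 1*36829 = (92 + 100) - 1*36829 = 192 - 36829 = -36637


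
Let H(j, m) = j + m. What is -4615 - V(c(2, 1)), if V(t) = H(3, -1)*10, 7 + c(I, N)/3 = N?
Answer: -4635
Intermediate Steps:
c(I, N) = -21 + 3*N
V(t) = 20 (V(t) = (3 - 1)*10 = 2*10 = 20)
-4615 - V(c(2, 1)) = -4615 - 1*20 = -4615 - 20 = -4635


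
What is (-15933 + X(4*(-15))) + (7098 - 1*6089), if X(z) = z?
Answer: -14984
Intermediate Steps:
(-15933 + X(4*(-15))) + (7098 - 1*6089) = (-15933 + 4*(-15)) + (7098 - 1*6089) = (-15933 - 60) + (7098 - 6089) = -15993 + 1009 = -14984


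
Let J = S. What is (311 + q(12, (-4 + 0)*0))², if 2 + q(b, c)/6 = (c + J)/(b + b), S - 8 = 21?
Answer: 1500625/16 ≈ 93789.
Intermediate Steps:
S = 29 (S = 8 + 21 = 29)
J = 29
q(b, c) = -12 + 3*(29 + c)/b (q(b, c) = -12 + 6*((c + 29)/(b + b)) = -12 + 6*((29 + c)/((2*b))) = -12 + 6*((29 + c)*(1/(2*b))) = -12 + 6*((29 + c)/(2*b)) = -12 + 3*(29 + c)/b)
(311 + q(12, (-4 + 0)*0))² = (311 + 3*(29 + (-4 + 0)*0 - 4*12)/12)² = (311 + 3*(1/12)*(29 - 4*0 - 48))² = (311 + 3*(1/12)*(29 + 0 - 48))² = (311 + 3*(1/12)*(-19))² = (311 - 19/4)² = (1225/4)² = 1500625/16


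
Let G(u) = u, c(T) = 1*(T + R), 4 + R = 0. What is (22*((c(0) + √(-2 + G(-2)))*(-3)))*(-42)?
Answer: -11088 + 5544*I ≈ -11088.0 + 5544.0*I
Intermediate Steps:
R = -4 (R = -4 + 0 = -4)
c(T) = -4 + T (c(T) = 1*(T - 4) = 1*(-4 + T) = -4 + T)
(22*((c(0) + √(-2 + G(-2)))*(-3)))*(-42) = (22*(((-4 + 0) + √(-2 - 2))*(-3)))*(-42) = (22*((-4 + √(-4))*(-3)))*(-42) = (22*((-4 + 2*I)*(-3)))*(-42) = (22*(12 - 6*I))*(-42) = (264 - 132*I)*(-42) = -11088 + 5544*I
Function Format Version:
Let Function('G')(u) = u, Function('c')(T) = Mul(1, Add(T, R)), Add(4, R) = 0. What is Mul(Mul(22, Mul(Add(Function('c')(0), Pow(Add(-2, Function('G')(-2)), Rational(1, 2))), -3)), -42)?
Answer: Add(-11088, Mul(5544, I)) ≈ Add(-11088., Mul(5544.0, I))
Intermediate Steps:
R = -4 (R = Add(-4, 0) = -4)
Function('c')(T) = Add(-4, T) (Function('c')(T) = Mul(1, Add(T, -4)) = Mul(1, Add(-4, T)) = Add(-4, T))
Mul(Mul(22, Mul(Add(Function('c')(0), Pow(Add(-2, Function('G')(-2)), Rational(1, 2))), -3)), -42) = Mul(Mul(22, Mul(Add(Add(-4, 0), Pow(Add(-2, -2), Rational(1, 2))), -3)), -42) = Mul(Mul(22, Mul(Add(-4, Pow(-4, Rational(1, 2))), -3)), -42) = Mul(Mul(22, Mul(Add(-4, Mul(2, I)), -3)), -42) = Mul(Mul(22, Add(12, Mul(-6, I))), -42) = Mul(Add(264, Mul(-132, I)), -42) = Add(-11088, Mul(5544, I))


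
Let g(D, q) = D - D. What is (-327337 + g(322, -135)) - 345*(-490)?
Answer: -158287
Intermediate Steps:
g(D, q) = 0
(-327337 + g(322, -135)) - 345*(-490) = (-327337 + 0) - 345*(-490) = -327337 + 169050 = -158287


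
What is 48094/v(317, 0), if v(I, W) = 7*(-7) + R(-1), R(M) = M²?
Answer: -24047/24 ≈ -1002.0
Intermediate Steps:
v(I, W) = -48 (v(I, W) = 7*(-7) + (-1)² = -49 + 1 = -48)
48094/v(317, 0) = 48094/(-48) = 48094*(-1/48) = -24047/24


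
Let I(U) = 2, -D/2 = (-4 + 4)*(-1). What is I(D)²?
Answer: 4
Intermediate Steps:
D = 0 (D = -2*(-4 + 4)*(-1) = -0*(-1) = -2*0 = 0)
I(D)² = 2² = 4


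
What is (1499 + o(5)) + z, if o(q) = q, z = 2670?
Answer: 4174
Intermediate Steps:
(1499 + o(5)) + z = (1499 + 5) + 2670 = 1504 + 2670 = 4174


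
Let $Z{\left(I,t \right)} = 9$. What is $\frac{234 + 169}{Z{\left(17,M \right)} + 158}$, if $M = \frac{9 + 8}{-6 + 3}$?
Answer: $\frac{403}{167} \approx 2.4132$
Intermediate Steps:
$M = - \frac{17}{3}$ ($M = \frac{17}{-3} = 17 \left(- \frac{1}{3}\right) = - \frac{17}{3} \approx -5.6667$)
$\frac{234 + 169}{Z{\left(17,M \right)} + 158} = \frac{234 + 169}{9 + 158} = \frac{403}{167}$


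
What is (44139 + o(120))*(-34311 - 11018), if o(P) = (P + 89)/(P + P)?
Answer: -480195889201/240 ≈ -2.0008e+9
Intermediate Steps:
o(P) = (89 + P)/(2*P) (o(P) = (89 + P)/((2*P)) = (89 + P)*(1/(2*P)) = (89 + P)/(2*P))
(44139 + o(120))*(-34311 - 11018) = (44139 + (1/2)*(89 + 120)/120)*(-34311 - 11018) = (44139 + (1/2)*(1/120)*209)*(-45329) = (44139 + 209/240)*(-45329) = (10593569/240)*(-45329) = -480195889201/240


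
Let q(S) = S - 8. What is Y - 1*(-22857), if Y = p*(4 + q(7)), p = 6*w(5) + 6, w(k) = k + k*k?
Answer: 23415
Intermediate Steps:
w(k) = k + k**2
q(S) = -8 + S
p = 186 (p = 6*(5*(1 + 5)) + 6 = 6*(5*6) + 6 = 6*30 + 6 = 180 + 6 = 186)
Y = 558 (Y = 186*(4 + (-8 + 7)) = 186*(4 - 1) = 186*3 = 558)
Y - 1*(-22857) = 558 - 1*(-22857) = 558 + 22857 = 23415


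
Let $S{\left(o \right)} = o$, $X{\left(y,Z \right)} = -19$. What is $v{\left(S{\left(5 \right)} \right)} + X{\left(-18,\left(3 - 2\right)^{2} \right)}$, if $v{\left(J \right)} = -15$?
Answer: $-34$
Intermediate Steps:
$v{\left(S{\left(5 \right)} \right)} + X{\left(-18,\left(3 - 2\right)^{2} \right)} = -15 - 19 = -34$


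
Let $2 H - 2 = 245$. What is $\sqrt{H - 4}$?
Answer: $\frac{\sqrt{478}}{2} \approx 10.932$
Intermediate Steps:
$H = \frac{247}{2}$ ($H = 1 + \frac{1}{2} \cdot 245 = 1 + \frac{245}{2} = \frac{247}{2} \approx 123.5$)
$\sqrt{H - 4} = \sqrt{\frac{247}{2} - 4} = \sqrt{\frac{239}{2}} = \frac{\sqrt{478}}{2}$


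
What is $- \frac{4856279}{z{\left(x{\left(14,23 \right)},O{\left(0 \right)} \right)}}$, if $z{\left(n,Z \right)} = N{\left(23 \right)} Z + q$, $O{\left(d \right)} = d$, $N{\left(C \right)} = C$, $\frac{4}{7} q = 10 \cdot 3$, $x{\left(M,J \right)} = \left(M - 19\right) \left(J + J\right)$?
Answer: $- \frac{9712558}{105} \approx -92501.0$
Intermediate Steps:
$x{\left(M,J \right)} = 2 J \left(-19 + M\right)$ ($x{\left(M,J \right)} = \left(-19 + M\right) 2 J = 2 J \left(-19 + M\right)$)
$q = \frac{105}{2}$ ($q = \frac{7 \cdot 10 \cdot 3}{4} = \frac{7}{4} \cdot 30 = \frac{105}{2} \approx 52.5$)
$z{\left(n,Z \right)} = \frac{105}{2} + 23 Z$ ($z{\left(n,Z \right)} = 23 Z + \frac{105}{2} = \frac{105}{2} + 23 Z$)
$- \frac{4856279}{z{\left(x{\left(14,23 \right)},O{\left(0 \right)} \right)}} = - \frac{4856279}{\frac{105}{2} + 23 \cdot 0} = - \frac{4856279}{\frac{105}{2} + 0} = - \frac{4856279}{\frac{105}{2}} = \left(-4856279\right) \frac{2}{105} = - \frac{9712558}{105}$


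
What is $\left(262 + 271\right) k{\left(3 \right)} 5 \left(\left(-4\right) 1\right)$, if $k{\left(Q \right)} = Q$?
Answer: $-31980$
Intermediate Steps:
$\left(262 + 271\right) k{\left(3 \right)} 5 \left(\left(-4\right) 1\right) = \left(262 + 271\right) 3 \cdot 5 \left(\left(-4\right) 1\right) = 533 \cdot 15 \left(-4\right) = 533 \left(-60\right) = -31980$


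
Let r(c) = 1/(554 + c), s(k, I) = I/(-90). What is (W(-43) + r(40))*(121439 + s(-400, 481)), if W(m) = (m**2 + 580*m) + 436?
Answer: -147072697356001/53460 ≈ -2.7511e+9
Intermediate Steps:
s(k, I) = -I/90 (s(k, I) = I*(-1/90) = -I/90)
W(m) = 436 + m**2 + 580*m
(W(-43) + r(40))*(121439 + s(-400, 481)) = ((436 + (-43)**2 + 580*(-43)) + 1/(554 + 40))*(121439 - 1/90*481) = ((436 + 1849 - 24940) + 1/594)*(121439 - 481/90) = (-22655 + 1/594)*(10929029/90) = -13457069/594*10929029/90 = -147072697356001/53460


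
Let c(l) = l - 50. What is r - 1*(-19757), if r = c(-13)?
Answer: 19694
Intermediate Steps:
c(l) = -50 + l
r = -63 (r = -50 - 13 = -63)
r - 1*(-19757) = -63 - 1*(-19757) = -63 + 19757 = 19694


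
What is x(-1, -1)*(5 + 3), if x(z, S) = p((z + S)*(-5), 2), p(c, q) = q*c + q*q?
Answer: 192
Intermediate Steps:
p(c, q) = q² + c*q (p(c, q) = c*q + q² = q² + c*q)
x(z, S) = 4 - 10*S - 10*z (x(z, S) = 2*((z + S)*(-5) + 2) = 2*((S + z)*(-5) + 2) = 2*((-5*S - 5*z) + 2) = 2*(2 - 5*S - 5*z) = 4 - 10*S - 10*z)
x(-1, -1)*(5 + 3) = (4 - 10*(-1) - 10*(-1))*(5 + 3) = (4 + 10 + 10)*8 = 24*8 = 192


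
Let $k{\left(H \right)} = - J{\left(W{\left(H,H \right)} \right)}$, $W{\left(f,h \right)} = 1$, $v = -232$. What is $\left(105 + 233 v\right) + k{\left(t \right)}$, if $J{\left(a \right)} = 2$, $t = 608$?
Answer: $-53953$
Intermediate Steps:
$k{\left(H \right)} = -2$ ($k{\left(H \right)} = \left(-1\right) 2 = -2$)
$\left(105 + 233 v\right) + k{\left(t \right)} = \left(105 + 233 \left(-232\right)\right) - 2 = \left(105 - 54056\right) - 2 = -53951 - 2 = -53953$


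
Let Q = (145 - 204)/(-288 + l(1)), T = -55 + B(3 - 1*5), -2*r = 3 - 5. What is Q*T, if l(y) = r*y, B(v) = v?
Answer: -3363/287 ≈ -11.718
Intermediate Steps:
r = 1 (r = -(3 - 5)/2 = -½*(-2) = 1)
l(y) = y (l(y) = 1*y = y)
T = -57 (T = -55 + (3 - 1*5) = -55 + (3 - 5) = -55 - 2 = -57)
Q = 59/287 (Q = (145 - 204)/(-288 + 1) = -59/(-287) = -59*(-1/287) = 59/287 ≈ 0.20557)
Q*T = (59/287)*(-57) = -3363/287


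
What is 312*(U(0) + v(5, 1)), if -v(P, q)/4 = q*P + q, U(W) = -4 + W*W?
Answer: -8736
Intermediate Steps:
U(W) = -4 + W²
v(P, q) = -4*q - 4*P*q (v(P, q) = -4*(q*P + q) = -4*(P*q + q) = -4*(q + P*q) = -4*q - 4*P*q)
312*(U(0) + v(5, 1)) = 312*((-4 + 0²) - 4*1*(1 + 5)) = 312*((-4 + 0) - 4*1*6) = 312*(-4 - 24) = 312*(-28) = -8736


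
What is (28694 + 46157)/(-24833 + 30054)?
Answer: 74851/5221 ≈ 14.337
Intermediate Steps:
(28694 + 46157)/(-24833 + 30054) = 74851/5221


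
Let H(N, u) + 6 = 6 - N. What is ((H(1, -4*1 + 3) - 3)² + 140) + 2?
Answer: 158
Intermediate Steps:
H(N, u) = -N (H(N, u) = -6 + (6 - N) = -N)
((H(1, -4*1 + 3) - 3)² + 140) + 2 = ((-1*1 - 3)² + 140) + 2 = ((-1 - 3)² + 140) + 2 = ((-4)² + 140) + 2 = (16 + 140) + 2 = 156 + 2 = 158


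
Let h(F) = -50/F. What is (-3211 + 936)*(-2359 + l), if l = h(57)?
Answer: 306017075/57 ≈ 5.3687e+6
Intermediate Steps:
l = -50/57 ≈ -0.87719
(-3211 + 936)*(-2359 + l) = (-3211 + 936)*(-2359 - 50/57) = -2275*(-134513/57) = 306017075/57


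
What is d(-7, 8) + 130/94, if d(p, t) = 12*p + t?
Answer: -3507/47 ≈ -74.617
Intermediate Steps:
d(p, t) = t + 12*p
d(-7, 8) + 130/94 = (8 + 12*(-7)) + 130/94 = (8 - 84) + (1/94)*130 = -76 + 65/47 = -3507/47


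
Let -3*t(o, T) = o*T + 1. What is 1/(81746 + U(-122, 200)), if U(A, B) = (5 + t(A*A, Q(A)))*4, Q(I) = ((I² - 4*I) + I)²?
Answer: -3/13845840754706 ≈ -2.1667e-13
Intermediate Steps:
Q(I) = (I² - 3*I)²
t(o, T) = -⅓ - T*o/3 (t(o, T) = -(o*T + 1)/3 = -(T*o + 1)/3 = -(1 + T*o)/3 = -⅓ - T*o/3)
U(A, B) = 56/3 - 4*A⁴*(-3 + A)²/3 (U(A, B) = (5 + (-⅓ - A²*(-3 + A)²*A*A/3))*4 = (5 + (-⅓ - A²*(-3 + A)²*A²/3))*4 = (5 + (-⅓ - A⁴*(-3 + A)²/3))*4 = (14/3 - A⁴*(-3 + A)²/3)*4 = 56/3 - 4*A⁴*(-3 + A)²/3)
1/(81746 + U(-122, 200)) = 1/(81746 + (56/3 - 4/3*(-122)⁴*(-3 - 122)²)) = 1/(81746 + (56/3 - 4/3*221533456*(-125)²)) = 1/(81746 + (56/3 - 4/3*221533456*15625)) = 1/(81746 + (56/3 - 13845841000000/3)) = 1/(81746 - 13845840999944/3) = 1/(-13845840754706/3) = -3/13845840754706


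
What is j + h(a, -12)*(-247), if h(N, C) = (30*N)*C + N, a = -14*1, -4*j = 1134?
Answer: -2483411/2 ≈ -1.2417e+6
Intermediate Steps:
j = -567/2 (j = -¼*1134 = -567/2 ≈ -283.50)
a = -14
h(N, C) = N + 30*C*N (h(N, C) = 30*C*N + N = N + 30*C*N)
j + h(a, -12)*(-247) = -567/2 - 14*(1 + 30*(-12))*(-247) = -567/2 - 14*(1 - 360)*(-247) = -567/2 - 14*(-359)*(-247) = -567/2 + 5026*(-247) = -567/2 - 1241422 = -2483411/2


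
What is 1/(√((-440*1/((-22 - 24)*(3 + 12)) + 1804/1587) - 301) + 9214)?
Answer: 14622618/134733277123 - 23*I*√1424613/134733277123 ≈ 0.00010853 - 2.0375e-7*I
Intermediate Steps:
1/(√((-440*1/((-22 - 24)*(3 + 12)) + 1804/1587) - 301) + 9214) = 1/(√((-440/((-46*15)) + 1804*(1/1587)) - 301) + 9214) = 1/(√((-440/(-690) + 1804/1587) - 301) + 9214) = 1/(√((-440*(-1/690) + 1804/1587) - 301) + 9214) = 1/(√((44/69 + 1804/1587) - 301) + 9214) = 1/(√(2816/1587 - 301) + 9214) = 1/(√(-474871/1587) + 9214) = 1/(I*√1424613/69 + 9214) = 1/(9214 + I*√1424613/69)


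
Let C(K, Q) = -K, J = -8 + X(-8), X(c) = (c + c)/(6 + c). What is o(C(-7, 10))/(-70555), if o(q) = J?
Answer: 0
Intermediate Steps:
X(c) = 2*c/(6 + c) (X(c) = (2*c)/(6 + c) = 2*c/(6 + c))
J = 0 (J = -8 + 2*(-8)/(6 - 8) = -8 + 2*(-8)/(-2) = -8 + 2*(-8)*(-1/2) = -8 + 8 = 0)
o(q) = 0
o(C(-7, 10))/(-70555) = 0/(-70555) = 0*(-1/70555) = 0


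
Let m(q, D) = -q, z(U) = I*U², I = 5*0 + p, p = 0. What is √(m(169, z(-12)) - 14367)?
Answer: 2*I*√3634 ≈ 120.57*I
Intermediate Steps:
I = 0 (I = 5*0 + 0 = 0 + 0 = 0)
z(U) = 0 (z(U) = 0*U² = 0)
√(m(169, z(-12)) - 14367) = √(-1*169 - 14367) = √(-169 - 14367) = √(-14536) = 2*I*√3634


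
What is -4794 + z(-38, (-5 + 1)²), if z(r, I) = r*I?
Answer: -5402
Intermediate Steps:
z(r, I) = I*r
-4794 + z(-38, (-5 + 1)²) = -4794 + (-5 + 1)²*(-38) = -4794 + (-4)²*(-38) = -4794 + 16*(-38) = -4794 - 608 = -5402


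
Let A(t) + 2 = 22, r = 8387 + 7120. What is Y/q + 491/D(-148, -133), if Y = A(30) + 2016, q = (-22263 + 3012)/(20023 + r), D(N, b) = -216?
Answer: -579062723/154008 ≈ -3760.0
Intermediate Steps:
r = 15507
A(t) = 20 (A(t) = -2 + 22 = 20)
q = -19251/35530 (q = (-22263 + 3012)/(20023 + 15507) = -19251/35530 ≈ -0.54182)
Y = 2036 (Y = 20 + 2016 = 2036)
Y/q + 491/D(-148, -133) = 2036/(-19251/35530) + 491/(-216) = 2036*(-35530/19251) + 491*(-1/216) = -72339080/19251 - 491/216 = -579062723/154008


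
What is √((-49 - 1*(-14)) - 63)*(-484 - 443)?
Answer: -6489*I*√2 ≈ -9176.8*I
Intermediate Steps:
√((-49 - 1*(-14)) - 63)*(-484 - 443) = √((-49 + 14) - 63)*(-927) = √(-35 - 63)*(-927) = √(-98)*(-927) = (7*I*√2)*(-927) = -6489*I*√2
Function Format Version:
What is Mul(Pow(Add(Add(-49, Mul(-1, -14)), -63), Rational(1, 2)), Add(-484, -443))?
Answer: Mul(-6489, I, Pow(2, Rational(1, 2))) ≈ Mul(-9176.8, I)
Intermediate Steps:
Mul(Pow(Add(Add(-49, Mul(-1, -14)), -63), Rational(1, 2)), Add(-484, -443)) = Mul(Pow(Add(Add(-49, 14), -63), Rational(1, 2)), -927) = Mul(Pow(Add(-35, -63), Rational(1, 2)), -927) = Mul(Pow(-98, Rational(1, 2)), -927) = Mul(Mul(7, I, Pow(2, Rational(1, 2))), -927) = Mul(-6489, I, Pow(2, Rational(1, 2)))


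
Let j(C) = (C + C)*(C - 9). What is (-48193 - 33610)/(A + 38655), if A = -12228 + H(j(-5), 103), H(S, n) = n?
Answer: -81803/26530 ≈ -3.0834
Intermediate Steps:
j(C) = 2*C*(-9 + C) (j(C) = (2*C)*(-9 + C) = 2*C*(-9 + C))
A = -12125 (A = -12228 + 103 = -12125)
(-48193 - 33610)/(A + 38655) = (-48193 - 33610)/(-12125 + 38655) = -81803/26530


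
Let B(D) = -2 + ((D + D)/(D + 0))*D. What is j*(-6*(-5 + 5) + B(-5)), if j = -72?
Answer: 864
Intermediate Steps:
B(D) = -2 + 2*D (B(D) = -2 + ((2*D)/D)*D = -2 + 2*D)
j*(-6*(-5 + 5) + B(-5)) = -72*(-6*(-5 + 5) + (-2 + 2*(-5))) = -72*(-6*0 + (-2 - 10)) = -72*(0 - 12) = -72*(-12) = 864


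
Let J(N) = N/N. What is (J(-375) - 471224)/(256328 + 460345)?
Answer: -471223/716673 ≈ -0.65751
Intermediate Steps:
J(N) = 1
(J(-375) - 471224)/(256328 + 460345) = (1 - 471224)/(256328 + 460345) = -471223/716673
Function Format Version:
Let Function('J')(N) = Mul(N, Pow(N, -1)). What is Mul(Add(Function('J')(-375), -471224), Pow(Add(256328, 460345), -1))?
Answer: Rational(-471223, 716673) ≈ -0.65751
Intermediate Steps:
Function('J')(N) = 1
Mul(Add(Function('J')(-375), -471224), Pow(Add(256328, 460345), -1)) = Mul(Add(1, -471224), Pow(Add(256328, 460345), -1)) = Mul(-471223, Pow(716673, -1)) = Mul(-471223, Rational(1, 716673)) = Rational(-471223, 716673)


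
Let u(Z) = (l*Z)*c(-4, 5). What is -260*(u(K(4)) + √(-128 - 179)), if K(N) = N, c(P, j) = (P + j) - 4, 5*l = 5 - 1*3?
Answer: 1248 - 260*I*√307 ≈ 1248.0 - 4555.6*I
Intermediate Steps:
l = ⅖ (l = (5 - 1*3)/5 = (5 - 3)/5 = (⅕)*2 = ⅖ ≈ 0.40000)
c(P, j) = -4 + P + j
u(Z) = -6*Z/5 (u(Z) = (2*Z/5)*(-4 - 4 + 5) = (2*Z/5)*(-3) = -6*Z/5)
-260*(u(K(4)) + √(-128 - 179)) = -260*(-6/5*4 + √(-128 - 179)) = -260*(-24/5 + √(-307)) = -260*(-24/5 + I*√307) = 1248 - 260*I*√307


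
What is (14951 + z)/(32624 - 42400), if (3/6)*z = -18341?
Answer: 21731/9776 ≈ 2.2229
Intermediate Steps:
z = -36682 (z = 2*(-18341) = -36682)
(14951 + z)/(32624 - 42400) = (14951 - 36682)/(32624 - 42400) = -21731/(-9776) = -21731*(-1/9776) = 21731/9776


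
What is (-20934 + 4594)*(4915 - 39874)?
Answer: 571230060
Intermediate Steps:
(-20934 + 4594)*(4915 - 39874) = -16340*(-34959) = 571230060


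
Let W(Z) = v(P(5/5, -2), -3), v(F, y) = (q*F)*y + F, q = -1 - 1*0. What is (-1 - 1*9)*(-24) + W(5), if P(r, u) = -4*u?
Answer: 272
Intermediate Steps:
q = -1 (q = -1 + 0 = -1)
v(F, y) = F - F*y (v(F, y) = (-F)*y + F = -F*y + F = F - F*y)
W(Z) = 32 (W(Z) = (-4*(-2))*(1 - 1*(-3)) = 8*(1 + 3) = 8*4 = 32)
(-1 - 1*9)*(-24) + W(5) = (-1 - 1*9)*(-24) + 32 = (-1 - 9)*(-24) + 32 = -10*(-24) + 32 = 240 + 32 = 272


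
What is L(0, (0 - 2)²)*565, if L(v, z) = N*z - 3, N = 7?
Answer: 14125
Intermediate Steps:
L(v, z) = -3 + 7*z (L(v, z) = 7*z - 3 = -3 + 7*z)
L(0, (0 - 2)²)*565 = (-3 + 7*(0 - 2)²)*565 = (-3 + 7*(-2)²)*565 = (-3 + 7*4)*565 = (-3 + 28)*565 = 25*565 = 14125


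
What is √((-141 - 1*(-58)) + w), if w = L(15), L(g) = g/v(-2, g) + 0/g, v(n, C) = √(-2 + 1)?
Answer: √(-83 - 15*I) ≈ 0.81992 - 9.1472*I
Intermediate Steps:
v(n, C) = I (v(n, C) = √(-1) = I)
L(g) = -I*g (L(g) = g/I + 0/g = g*(-I) + 0 = -I*g + 0 = -I*g)
w = -15*I (w = -1*I*15 = -15*I ≈ -15.0*I)
√((-141 - 1*(-58)) + w) = √((-141 - 1*(-58)) - 15*I) = √((-141 + 58) - 15*I) = √(-83 - 15*I)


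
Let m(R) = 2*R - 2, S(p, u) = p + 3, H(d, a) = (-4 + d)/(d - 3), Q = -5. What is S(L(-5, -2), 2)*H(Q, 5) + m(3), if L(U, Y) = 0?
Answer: 59/8 ≈ 7.3750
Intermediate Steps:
H(d, a) = (-4 + d)/(-3 + d)
S(p, u) = 3 + p
m(R) = -2 + 2*R
S(L(-5, -2), 2)*H(Q, 5) + m(3) = (3 + 0)*((-4 - 5)/(-3 - 5)) + (-2 + 2*3) = 3*(-9/(-8)) + (-2 + 6) = 3*(-⅛*(-9)) + 4 = 3*(9/8) + 4 = 27/8 + 4 = 59/8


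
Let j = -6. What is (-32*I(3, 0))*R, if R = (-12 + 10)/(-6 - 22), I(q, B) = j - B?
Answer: 96/7 ≈ 13.714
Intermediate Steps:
I(q, B) = -6 - B
R = 1/14 (R = -2/(-28) = -2*(-1/28) = 1/14 ≈ 0.071429)
(-32*I(3, 0))*R = -32*(-6 - 1*0)*(1/14) = -32*(-6 + 0)*(1/14) = -32*(-6)*(1/14) = 192*(1/14) = 96/7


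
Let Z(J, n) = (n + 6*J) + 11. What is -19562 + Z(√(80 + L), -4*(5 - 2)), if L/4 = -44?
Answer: -19563 + 24*I*√6 ≈ -19563.0 + 58.788*I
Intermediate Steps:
L = -176 (L = 4*(-44) = -176)
Z(J, n) = 11 + n + 6*J
-19562 + Z(√(80 + L), -4*(5 - 2)) = -19562 + (11 - 4*(5 - 2) + 6*√(80 - 176)) = -19562 + (11 - 4*3 + 6*√(-96)) = -19562 + (11 - 12 + 6*(4*I*√6)) = -19562 + (11 - 12 + 24*I*√6) = -19562 + (-1 + 24*I*√6) = -19563 + 24*I*√6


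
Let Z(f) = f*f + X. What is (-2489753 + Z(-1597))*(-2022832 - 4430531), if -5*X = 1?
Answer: -1957169477277/5 ≈ -3.9143e+11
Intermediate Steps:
X = -⅕ (X = -⅕*1 = -⅕ ≈ -0.20000)
Z(f) = -⅕ + f² (Z(f) = f*f - ⅕ = f² - ⅕ = -⅕ + f²)
(-2489753 + Z(-1597))*(-2022832 - 4430531) = (-2489753 + (-⅕ + (-1597)²))*(-2022832 - 4430531) = (-2489753 + (-⅕ + 2550409))*(-6453363) = (-2489753 + 12752044/5)*(-6453363) = (303279/5)*(-6453363) = -1957169477277/5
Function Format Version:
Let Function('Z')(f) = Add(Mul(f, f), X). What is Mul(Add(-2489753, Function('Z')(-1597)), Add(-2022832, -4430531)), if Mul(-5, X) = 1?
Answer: Rational(-1957169477277, 5) ≈ -3.9143e+11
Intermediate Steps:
X = Rational(-1, 5) (X = Mul(Rational(-1, 5), 1) = Rational(-1, 5) ≈ -0.20000)
Function('Z')(f) = Add(Rational(-1, 5), Pow(f, 2)) (Function('Z')(f) = Add(Mul(f, f), Rational(-1, 5)) = Add(Pow(f, 2), Rational(-1, 5)) = Add(Rational(-1, 5), Pow(f, 2)))
Mul(Add(-2489753, Function('Z')(-1597)), Add(-2022832, -4430531)) = Mul(Add(-2489753, Add(Rational(-1, 5), Pow(-1597, 2))), Add(-2022832, -4430531)) = Mul(Add(-2489753, Add(Rational(-1, 5), 2550409)), -6453363) = Mul(Add(-2489753, Rational(12752044, 5)), -6453363) = Mul(Rational(303279, 5), -6453363) = Rational(-1957169477277, 5)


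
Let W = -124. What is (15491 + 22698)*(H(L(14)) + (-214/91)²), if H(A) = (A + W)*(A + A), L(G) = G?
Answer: -972279872276/8281 ≈ -1.1741e+8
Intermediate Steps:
H(A) = 2*A*(-124 + A) (H(A) = (A - 124)*(A + A) = (-124 + A)*(2*A) = 2*A*(-124 + A))
(15491 + 22698)*(H(L(14)) + (-214/91)²) = (15491 + 22698)*(2*14*(-124 + 14) + (-214/91)²) = 38189*(2*14*(-110) + (-214*1/91)²) = 38189*(-3080 + (-214/91)²) = 38189*(-3080 + 45796/8281) = 38189*(-25459684/8281) = -972279872276/8281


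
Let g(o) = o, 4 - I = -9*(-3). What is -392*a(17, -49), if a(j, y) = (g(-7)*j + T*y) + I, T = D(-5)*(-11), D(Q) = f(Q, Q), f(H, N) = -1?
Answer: 266952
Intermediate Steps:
I = -23 (I = 4 - (-9)*(-3) = 4 - 1*27 = 4 - 27 = -23)
D(Q) = -1
T = 11 (T = -1*(-11) = 11)
a(j, y) = -23 - 7*j + 11*y (a(j, y) = (-7*j + 11*y) - 23 = -23 - 7*j + 11*y)
-392*a(17, -49) = -392*(-23 - 7*17 + 11*(-49)) = -392*(-23 - 119 - 539) = -392*(-681) = 266952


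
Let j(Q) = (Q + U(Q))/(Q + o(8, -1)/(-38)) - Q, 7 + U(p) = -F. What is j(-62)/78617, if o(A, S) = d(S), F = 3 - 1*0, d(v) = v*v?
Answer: 148870/185300269 ≈ 0.00080340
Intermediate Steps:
d(v) = v**2
F = 3 (F = 3 + 0 = 3)
o(A, S) = S**2
U(p) = -10 (U(p) = -7 - 1*3 = -7 - 3 = -10)
j(Q) = -Q + (-10 + Q)/(-1/38 + Q) (j(Q) = (Q - 10)/(Q + (-1)**2/(-38)) - Q = (-10 + Q)/(Q + 1*(-1/38)) - Q = (-10 + Q)/(Q - 1/38) - Q = (-10 + Q)/(-1/38 + Q) - Q = -Q + (-10 + Q)/(-1/38 + Q))
j(-62)/78617 = ((-380 - 38*(-62)**2 + 39*(-62))/(-1 + 38*(-62)))/78617 = ((-380 - 38*3844 - 2418)/(-1 - 2356))*(1/78617) = ((-380 - 146072 - 2418)/(-2357))*(1/78617) = -1/2357*(-148870)*(1/78617) = (148870/2357)*(1/78617) = 148870/185300269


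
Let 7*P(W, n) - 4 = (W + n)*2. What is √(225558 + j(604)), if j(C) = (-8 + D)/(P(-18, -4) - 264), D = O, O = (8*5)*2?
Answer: 15*√13958515/118 ≈ 474.93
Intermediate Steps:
P(W, n) = 4/7 + 2*W/7 + 2*n/7 (P(W, n) = 4/7 + ((W + n)*2)/7 = 4/7 + (2*W + 2*n)/7 = 4/7 + (2*W/7 + 2*n/7) = 4/7 + 2*W/7 + 2*n/7)
O = 80 (O = 40*2 = 80)
D = 80
j(C) = -63/236 (j(C) = (-8 + 80)/((4/7 + (2/7)*(-18) + (2/7)*(-4)) - 264) = 72/((4/7 - 36/7 - 8/7) - 264) = 72/(-40/7 - 264) = 72/(-1888/7) = 72*(-7/1888) = -63/236)
√(225558 + j(604)) = √(225558 - 63/236) = √(53231625/236) = 15*√13958515/118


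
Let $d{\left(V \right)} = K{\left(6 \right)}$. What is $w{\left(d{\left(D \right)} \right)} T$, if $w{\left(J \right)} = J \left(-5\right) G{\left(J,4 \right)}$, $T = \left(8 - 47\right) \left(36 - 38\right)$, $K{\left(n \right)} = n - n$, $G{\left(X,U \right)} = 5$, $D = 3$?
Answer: $0$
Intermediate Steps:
$K{\left(n \right)} = 0$
$d{\left(V \right)} = 0$
$T = 78$ ($T = \left(-39\right) \left(-2\right) = 78$)
$w{\left(J \right)} = - 25 J$ ($w{\left(J \right)} = J \left(-5\right) 5 = - 5 J 5 = - 25 J$)
$w{\left(d{\left(D \right)} \right)} T = \left(-25\right) 0 \cdot 78 = 0 \cdot 78 = 0$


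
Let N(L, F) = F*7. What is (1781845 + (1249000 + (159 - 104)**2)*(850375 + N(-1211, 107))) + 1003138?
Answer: 1065631311083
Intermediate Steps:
N(L, F) = 7*F
(1781845 + (1249000 + (159 - 104)**2)*(850375 + N(-1211, 107))) + 1003138 = (1781845 + (1249000 + (159 - 104)**2)*(850375 + 7*107)) + 1003138 = (1781845 + (1249000 + 55**2)*(850375 + 749)) + 1003138 = (1781845 + (1249000 + 3025)*851124) + 1003138 = (1781845 + 1252025*851124) + 1003138 = (1781845 + 1065628526100) + 1003138 = 1065630307945 + 1003138 = 1065631311083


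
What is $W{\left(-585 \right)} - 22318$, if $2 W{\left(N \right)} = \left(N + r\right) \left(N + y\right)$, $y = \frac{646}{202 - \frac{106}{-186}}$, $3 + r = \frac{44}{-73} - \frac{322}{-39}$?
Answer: $\frac{2619299731119}{17878211} \approx 1.4651 \cdot 10^{5}$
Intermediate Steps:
$r = \frac{13249}{2847}$ ($r = -3 + \left(\frac{44}{-73} - \frac{322}{-39}\right) = -3 + \left(44 \left(- \frac{1}{73}\right) - - \frac{322}{39}\right) = -3 + \left(- \frac{44}{73} + \frac{322}{39}\right) = -3 + \frac{21790}{2847} = \frac{13249}{2847} \approx 4.6537$)
$y = \frac{60078}{18839}$ ($y = \frac{646}{202 - 106 \left(- \frac{1}{186}\right)} = \frac{646}{202 - - \frac{53}{93}} = \frac{646}{202 + \frac{53}{93}} = \frac{646}{\frac{18839}{93}} = 646 \cdot \frac{93}{18839} = \frac{60078}{18839} \approx 3.189$)
$W{\left(N \right)} = \frac{\left(\frac{13249}{2847} + N\right) \left(\frac{60078}{18839} + N\right)}{2}$ ($W{\left(N \right)} = \frac{\left(N + \frac{13249}{2847}\right) \left(N + \frac{60078}{18839}\right)}{2} = \frac{\left(\frac{13249}{2847} + N\right) \left(\frac{60078}{18839} + N\right)}{2}$)
$W{\left(-585 \right)} - 22318 = \left(\frac{132662237}{17878211} + \frac{\left(-585\right)^{2}}{2} + \frac{420639977}{107269266} \left(-585\right)\right) - 22318 = \left(\frac{132662237}{17878211} + \frac{1}{2} \cdot 342225 - \frac{6309599655}{2750494}\right) - 22318 = \left(\frac{132662237}{17878211} + \frac{342225}{2} - \frac{6309599655}{2750494}\right) - 22318 = \frac{3018305644217}{17878211} - 22318 = \frac{2619299731119}{17878211}$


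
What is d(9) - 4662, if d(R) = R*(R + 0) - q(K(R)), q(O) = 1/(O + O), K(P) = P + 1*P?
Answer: -164917/36 ≈ -4581.0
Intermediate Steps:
K(P) = 2*P (K(P) = P + P = 2*P)
q(O) = 1/(2*O)
d(R) = R² - 1/(4*R) (d(R) = R*(R + 0) - 1/(2*(2*R)) = R*R - 1/(2*R)/2 = R² - 1/(4*R))
d(9) - 4662 = (-¼ + 9³)/9 - 4662 = (-¼ + 729)/9 - 4662 = (⅑)*(2915/4) - 4662 = 2915/36 - 4662 = -164917/36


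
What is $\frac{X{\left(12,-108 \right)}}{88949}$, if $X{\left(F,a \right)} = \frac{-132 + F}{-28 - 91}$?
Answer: $\frac{120}{10584931} \approx 1.1337 \cdot 10^{-5}$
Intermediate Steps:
$X{\left(F,a \right)} = \frac{132}{119} - \frac{F}{119}$ ($X{\left(F,a \right)} = \frac{-132 + F}{-119} = \left(-132 + F\right) \left(- \frac{1}{119}\right) = \frac{132}{119} - \frac{F}{119}$)
$\frac{X{\left(12,-108 \right)}}{88949} = \frac{\frac{132}{119} - \frac{12}{119}}{88949} = \left(\frac{132}{119} - \frac{12}{119}\right) \frac{1}{88949} = \frac{120}{119} \cdot \frac{1}{88949} = \frac{120}{10584931}$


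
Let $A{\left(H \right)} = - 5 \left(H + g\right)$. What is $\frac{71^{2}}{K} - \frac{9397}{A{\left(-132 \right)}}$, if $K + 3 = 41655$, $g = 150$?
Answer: $\frac{7256621}{69420} \approx 104.53$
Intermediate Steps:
$K = 41652$ ($K = -3 + 41655 = 41652$)
$A{\left(H \right)} = -750 - 5 H$ ($A{\left(H \right)} = - 5 \left(H + 150\right) = - 5 \left(150 + H\right) = -750 - 5 H$)
$\frac{71^{2}}{K} - \frac{9397}{A{\left(-132 \right)}} = \frac{71^{2}}{41652} - \frac{9397}{-750 - -660} = 5041 \cdot \frac{1}{41652} - \frac{9397}{-750 + 660} = \frac{5041}{41652} - \frac{9397}{-90} = \frac{5041}{41652} - - \frac{9397}{90} = \frac{5041}{41652} + \frac{9397}{90} = \frac{7256621}{69420}$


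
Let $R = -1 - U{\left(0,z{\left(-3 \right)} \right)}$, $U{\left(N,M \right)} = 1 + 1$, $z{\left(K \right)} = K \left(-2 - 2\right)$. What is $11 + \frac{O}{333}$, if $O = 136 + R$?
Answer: $\frac{3796}{333} \approx 11.399$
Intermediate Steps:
$z{\left(K \right)} = - 4 K$ ($z{\left(K \right)} = K \left(-4\right) = - 4 K$)
$U{\left(N,M \right)} = 2$
$R = -3$ ($R = -1 - 2 = -3$)
$O = 133$ ($O = 136 - 3 = 133$)
$11 + \frac{O}{333} = 11 + \frac{133}{333} = \frac{3796}{333}$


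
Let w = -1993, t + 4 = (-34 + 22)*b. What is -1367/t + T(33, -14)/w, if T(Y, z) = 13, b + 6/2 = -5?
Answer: -2725627/183356 ≈ -14.865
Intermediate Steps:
b = -8 (b = -3 - 5 = -8)
t = 92 (t = -4 + (-34 + 22)*(-8) = -4 - 12*(-8) = -4 + 96 = 92)
-1367/t + T(33, -14)/w = -1367/92 + 13/(-1993) = -1367*1/92 + 13*(-1/1993) = -1367/92 - 13/1993 = -2725627/183356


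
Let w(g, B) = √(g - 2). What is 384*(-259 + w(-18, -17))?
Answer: -99456 + 768*I*√5 ≈ -99456.0 + 1717.3*I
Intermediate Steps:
w(g, B) = √(-2 + g)
384*(-259 + w(-18, -17)) = 384*(-259 + √(-2 - 18)) = 384*(-259 + √(-20)) = 384*(-259 + 2*I*√5) = -99456 + 768*I*√5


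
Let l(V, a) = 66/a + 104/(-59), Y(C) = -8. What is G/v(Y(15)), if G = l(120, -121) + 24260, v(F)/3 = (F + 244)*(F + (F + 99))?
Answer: 7871621/19068918 ≈ 0.41280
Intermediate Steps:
v(F) = 3*(99 + 2*F)*(244 + F) (v(F) = 3*((F + 244)*(F + (F + 99))) = 3*((244 + F)*(F + (99 + F))) = 3*((244 + F)*(99 + 2*F)) = 3*((99 + 2*F)*(244 + F)) = 3*(99 + 2*F)*(244 + F))
l(V, a) = -104/59 + 66/a (l(V, a) = 66/a + 104*(-1/59) = 66/a - 104/59 = -104/59 + 66/a)
G = 15743242/649 (G = (-104/59 + 66/(-121)) + 24260 = (-104/59 + 66*(-1/121)) + 24260 = (-104/59 - 6/11) + 24260 = -1498/649 + 24260 = 15743242/649 ≈ 24258.)
G/v(Y(15)) = 15743242/(649*(72468 + 6*(-8)² + 1761*(-8))) = 15743242/(649*(72468 + 6*64 - 14088)) = 15743242/(649*(72468 + 384 - 14088)) = (15743242/649)/58764 = (15743242/649)*(1/58764) = 7871621/19068918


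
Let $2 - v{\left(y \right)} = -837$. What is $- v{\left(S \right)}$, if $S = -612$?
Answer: $-839$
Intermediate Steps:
$v{\left(y \right)} = 839$ ($v{\left(y \right)} = 2 - -837 = 2 + 837 = 839$)
$- v{\left(S \right)} = \left(-1\right) 839 = -839$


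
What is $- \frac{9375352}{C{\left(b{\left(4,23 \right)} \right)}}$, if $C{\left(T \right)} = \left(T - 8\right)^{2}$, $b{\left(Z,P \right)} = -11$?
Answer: $- \frac{9375352}{361} \approx -25971.0$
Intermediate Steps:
$C{\left(T \right)} = \left(-8 + T\right)^{2}$
$- \frac{9375352}{C{\left(b{\left(4,23 \right)} \right)}} = - \frac{9375352}{\left(-8 - 11\right)^{2}} = - \frac{9375352}{\left(-19\right)^{2}} = - \frac{9375352}{361}$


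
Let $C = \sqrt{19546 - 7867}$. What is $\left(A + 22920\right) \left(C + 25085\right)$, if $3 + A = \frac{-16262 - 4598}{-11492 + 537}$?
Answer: $\frac{179950182445}{313} + \frac{7173617 \sqrt{11679}}{313} \approx 5.774 \cdot 10^{8}$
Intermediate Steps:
$C = \sqrt{11679} \approx 108.07$
$A = - \frac{343}{313}$ ($A = -3 + \frac{-16262 - 4598}{-11492 + 537} = -3 - \frac{20860}{-10955} = -3 - - \frac{596}{313} = -3 + \frac{596}{313} = - \frac{343}{313} \approx -1.0958$)
$\left(A + 22920\right) \left(C + 25085\right) = \left(- \frac{343}{313} + 22920\right) \left(\sqrt{11679} + 25085\right) = \frac{7173617 \left(25085 + \sqrt{11679}\right)}{313} = \frac{179950182445}{313} + \frac{7173617 \sqrt{11679}}{313}$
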